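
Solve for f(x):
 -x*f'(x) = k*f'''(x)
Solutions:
 f(x) = C1 + Integral(C2*airyai(x*(-1/k)^(1/3)) + C3*airybi(x*(-1/k)^(1/3)), x)


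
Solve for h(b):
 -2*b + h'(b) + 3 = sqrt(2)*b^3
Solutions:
 h(b) = C1 + sqrt(2)*b^4/4 + b^2 - 3*b


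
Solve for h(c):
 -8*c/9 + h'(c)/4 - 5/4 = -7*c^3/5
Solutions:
 h(c) = C1 - 7*c^4/5 + 16*c^2/9 + 5*c


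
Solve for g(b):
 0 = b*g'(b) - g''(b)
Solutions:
 g(b) = C1 + C2*erfi(sqrt(2)*b/2)


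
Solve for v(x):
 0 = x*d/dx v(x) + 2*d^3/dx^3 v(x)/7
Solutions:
 v(x) = C1 + Integral(C2*airyai(-2^(2/3)*7^(1/3)*x/2) + C3*airybi(-2^(2/3)*7^(1/3)*x/2), x)


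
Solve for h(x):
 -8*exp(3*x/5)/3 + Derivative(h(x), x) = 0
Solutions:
 h(x) = C1 + 40*exp(3*x/5)/9


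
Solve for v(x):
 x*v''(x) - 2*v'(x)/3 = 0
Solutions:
 v(x) = C1 + C2*x^(5/3)


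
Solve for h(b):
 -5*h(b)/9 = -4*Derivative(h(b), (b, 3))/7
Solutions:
 h(b) = C3*exp(210^(1/3)*b/6) + (C1*sin(3^(5/6)*70^(1/3)*b/12) + C2*cos(3^(5/6)*70^(1/3)*b/12))*exp(-210^(1/3)*b/12)


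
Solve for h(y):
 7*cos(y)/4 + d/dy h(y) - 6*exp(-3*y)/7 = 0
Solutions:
 h(y) = C1 - 7*sin(y)/4 - 2*exp(-3*y)/7


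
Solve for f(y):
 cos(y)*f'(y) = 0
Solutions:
 f(y) = C1


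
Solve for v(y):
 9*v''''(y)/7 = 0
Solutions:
 v(y) = C1 + C2*y + C3*y^2 + C4*y^3


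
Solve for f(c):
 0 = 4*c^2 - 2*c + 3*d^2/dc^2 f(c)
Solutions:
 f(c) = C1 + C2*c - c^4/9 + c^3/9


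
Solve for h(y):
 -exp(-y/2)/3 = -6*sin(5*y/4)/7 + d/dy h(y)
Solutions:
 h(y) = C1 - 24*cos(5*y/4)/35 + 2*exp(-y/2)/3


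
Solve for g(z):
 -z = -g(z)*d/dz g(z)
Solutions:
 g(z) = -sqrt(C1 + z^2)
 g(z) = sqrt(C1 + z^2)


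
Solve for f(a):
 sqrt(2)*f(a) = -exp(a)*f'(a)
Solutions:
 f(a) = C1*exp(sqrt(2)*exp(-a))


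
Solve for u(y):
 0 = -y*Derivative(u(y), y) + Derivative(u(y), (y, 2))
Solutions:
 u(y) = C1 + C2*erfi(sqrt(2)*y/2)


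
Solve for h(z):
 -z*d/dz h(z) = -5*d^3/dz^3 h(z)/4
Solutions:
 h(z) = C1 + Integral(C2*airyai(10^(2/3)*z/5) + C3*airybi(10^(2/3)*z/5), z)


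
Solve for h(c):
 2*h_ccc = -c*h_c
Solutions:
 h(c) = C1 + Integral(C2*airyai(-2^(2/3)*c/2) + C3*airybi(-2^(2/3)*c/2), c)


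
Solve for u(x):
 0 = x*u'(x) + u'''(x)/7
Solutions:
 u(x) = C1 + Integral(C2*airyai(-7^(1/3)*x) + C3*airybi(-7^(1/3)*x), x)


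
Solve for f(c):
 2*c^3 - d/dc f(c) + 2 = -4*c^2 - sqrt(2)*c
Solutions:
 f(c) = C1 + c^4/2 + 4*c^3/3 + sqrt(2)*c^2/2 + 2*c


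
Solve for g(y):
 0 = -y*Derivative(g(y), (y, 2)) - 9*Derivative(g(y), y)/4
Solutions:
 g(y) = C1 + C2/y^(5/4)


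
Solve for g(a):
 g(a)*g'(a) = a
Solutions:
 g(a) = -sqrt(C1 + a^2)
 g(a) = sqrt(C1 + a^2)


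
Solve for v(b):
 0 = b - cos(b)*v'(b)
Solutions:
 v(b) = C1 + Integral(b/cos(b), b)


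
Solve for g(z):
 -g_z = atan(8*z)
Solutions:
 g(z) = C1 - z*atan(8*z) + log(64*z^2 + 1)/16


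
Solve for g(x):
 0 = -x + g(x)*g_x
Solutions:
 g(x) = -sqrt(C1 + x^2)
 g(x) = sqrt(C1 + x^2)


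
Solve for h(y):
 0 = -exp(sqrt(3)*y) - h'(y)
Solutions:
 h(y) = C1 - sqrt(3)*exp(sqrt(3)*y)/3


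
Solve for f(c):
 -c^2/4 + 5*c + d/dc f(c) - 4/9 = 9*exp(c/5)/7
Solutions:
 f(c) = C1 + c^3/12 - 5*c^2/2 + 4*c/9 + 45*exp(c/5)/7


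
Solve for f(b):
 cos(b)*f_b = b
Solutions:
 f(b) = C1 + Integral(b/cos(b), b)


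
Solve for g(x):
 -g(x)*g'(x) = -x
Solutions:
 g(x) = -sqrt(C1 + x^2)
 g(x) = sqrt(C1 + x^2)


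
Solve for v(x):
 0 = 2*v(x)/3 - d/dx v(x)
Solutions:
 v(x) = C1*exp(2*x/3)


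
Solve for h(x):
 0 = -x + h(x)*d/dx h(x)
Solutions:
 h(x) = -sqrt(C1 + x^2)
 h(x) = sqrt(C1 + x^2)


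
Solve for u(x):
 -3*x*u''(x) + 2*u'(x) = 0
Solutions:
 u(x) = C1 + C2*x^(5/3)


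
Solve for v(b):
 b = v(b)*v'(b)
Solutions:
 v(b) = -sqrt(C1 + b^2)
 v(b) = sqrt(C1 + b^2)


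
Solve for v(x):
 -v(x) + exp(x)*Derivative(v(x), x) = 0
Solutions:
 v(x) = C1*exp(-exp(-x))


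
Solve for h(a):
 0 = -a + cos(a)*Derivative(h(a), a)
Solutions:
 h(a) = C1 + Integral(a/cos(a), a)


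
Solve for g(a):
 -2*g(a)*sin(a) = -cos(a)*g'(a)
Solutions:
 g(a) = C1/cos(a)^2


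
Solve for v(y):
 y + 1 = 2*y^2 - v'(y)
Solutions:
 v(y) = C1 + 2*y^3/3 - y^2/2 - y


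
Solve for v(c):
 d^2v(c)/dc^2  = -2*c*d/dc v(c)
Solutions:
 v(c) = C1 + C2*erf(c)


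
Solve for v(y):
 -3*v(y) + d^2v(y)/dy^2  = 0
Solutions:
 v(y) = C1*exp(-sqrt(3)*y) + C2*exp(sqrt(3)*y)


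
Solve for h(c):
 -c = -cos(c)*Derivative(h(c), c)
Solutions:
 h(c) = C1 + Integral(c/cos(c), c)


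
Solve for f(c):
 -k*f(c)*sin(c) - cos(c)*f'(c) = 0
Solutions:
 f(c) = C1*exp(k*log(cos(c)))


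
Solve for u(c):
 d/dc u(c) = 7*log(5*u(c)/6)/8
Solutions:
 -8*Integral(1/(log(_y) - log(6) + log(5)), (_y, u(c)))/7 = C1 - c


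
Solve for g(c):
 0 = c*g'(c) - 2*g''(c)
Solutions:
 g(c) = C1 + C2*erfi(c/2)


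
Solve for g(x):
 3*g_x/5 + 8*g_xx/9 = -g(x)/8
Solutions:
 g(x) = (C1*sin(3*sqrt(19)*x/80) + C2*cos(3*sqrt(19)*x/80))*exp(-27*x/80)


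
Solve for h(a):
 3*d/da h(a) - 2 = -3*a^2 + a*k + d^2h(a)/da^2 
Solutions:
 h(a) = C1 + C2*exp(3*a) - a^3/3 + a^2*k/6 - a^2/3 + a*k/9 + 4*a/9


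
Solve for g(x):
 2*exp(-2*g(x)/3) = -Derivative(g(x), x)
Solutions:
 g(x) = 3*log(-sqrt(C1 - 2*x)) - 3*log(3) + 3*log(6)/2
 g(x) = 3*log(C1 - 2*x)/2 - 3*log(3) + 3*log(6)/2


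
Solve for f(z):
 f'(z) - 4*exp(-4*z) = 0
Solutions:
 f(z) = C1 - exp(-4*z)


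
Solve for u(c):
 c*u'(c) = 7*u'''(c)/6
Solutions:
 u(c) = C1 + Integral(C2*airyai(6^(1/3)*7^(2/3)*c/7) + C3*airybi(6^(1/3)*7^(2/3)*c/7), c)


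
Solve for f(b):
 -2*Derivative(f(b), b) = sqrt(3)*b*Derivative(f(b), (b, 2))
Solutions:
 f(b) = C1 + C2*b^(1 - 2*sqrt(3)/3)


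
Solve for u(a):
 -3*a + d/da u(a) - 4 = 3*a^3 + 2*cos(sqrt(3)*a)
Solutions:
 u(a) = C1 + 3*a^4/4 + 3*a^2/2 + 4*a + 2*sqrt(3)*sin(sqrt(3)*a)/3


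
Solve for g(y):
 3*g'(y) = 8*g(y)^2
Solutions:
 g(y) = -3/(C1 + 8*y)


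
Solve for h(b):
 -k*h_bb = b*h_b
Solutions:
 h(b) = C1 + C2*sqrt(k)*erf(sqrt(2)*b*sqrt(1/k)/2)


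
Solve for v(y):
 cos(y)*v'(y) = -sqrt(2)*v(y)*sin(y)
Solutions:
 v(y) = C1*cos(y)^(sqrt(2))


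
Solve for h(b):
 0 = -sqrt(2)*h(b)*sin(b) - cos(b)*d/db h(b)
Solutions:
 h(b) = C1*cos(b)^(sqrt(2))


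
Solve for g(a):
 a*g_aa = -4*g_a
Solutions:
 g(a) = C1 + C2/a^3


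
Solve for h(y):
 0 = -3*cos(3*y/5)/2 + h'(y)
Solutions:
 h(y) = C1 + 5*sin(3*y/5)/2


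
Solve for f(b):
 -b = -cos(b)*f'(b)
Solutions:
 f(b) = C1 + Integral(b/cos(b), b)


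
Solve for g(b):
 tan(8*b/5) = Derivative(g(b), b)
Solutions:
 g(b) = C1 - 5*log(cos(8*b/5))/8


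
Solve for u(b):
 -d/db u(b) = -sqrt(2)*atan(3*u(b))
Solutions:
 Integral(1/atan(3*_y), (_y, u(b))) = C1 + sqrt(2)*b


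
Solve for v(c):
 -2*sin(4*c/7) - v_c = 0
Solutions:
 v(c) = C1 + 7*cos(4*c/7)/2


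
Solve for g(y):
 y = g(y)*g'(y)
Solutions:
 g(y) = -sqrt(C1 + y^2)
 g(y) = sqrt(C1 + y^2)


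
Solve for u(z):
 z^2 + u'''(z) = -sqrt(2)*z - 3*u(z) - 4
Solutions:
 u(z) = C3*exp(-3^(1/3)*z) - z^2/3 - sqrt(2)*z/3 + (C1*sin(3^(5/6)*z/2) + C2*cos(3^(5/6)*z/2))*exp(3^(1/3)*z/2) - 4/3


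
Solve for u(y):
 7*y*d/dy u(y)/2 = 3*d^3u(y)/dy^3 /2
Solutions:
 u(y) = C1 + Integral(C2*airyai(3^(2/3)*7^(1/3)*y/3) + C3*airybi(3^(2/3)*7^(1/3)*y/3), y)


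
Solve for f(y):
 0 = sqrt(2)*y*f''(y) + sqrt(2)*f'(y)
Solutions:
 f(y) = C1 + C2*log(y)


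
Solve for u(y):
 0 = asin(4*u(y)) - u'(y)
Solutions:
 Integral(1/asin(4*_y), (_y, u(y))) = C1 + y


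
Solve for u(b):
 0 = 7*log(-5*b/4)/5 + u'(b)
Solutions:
 u(b) = C1 - 7*b*log(-b)/5 + 7*b*(-log(5) + 1 + 2*log(2))/5


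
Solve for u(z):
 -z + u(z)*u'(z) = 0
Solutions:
 u(z) = -sqrt(C1 + z^2)
 u(z) = sqrt(C1 + z^2)


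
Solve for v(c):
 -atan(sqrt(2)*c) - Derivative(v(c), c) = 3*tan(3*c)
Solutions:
 v(c) = C1 - c*atan(sqrt(2)*c) + sqrt(2)*log(2*c^2 + 1)/4 + log(cos(3*c))


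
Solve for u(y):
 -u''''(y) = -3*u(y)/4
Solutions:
 u(y) = C1*exp(-sqrt(2)*3^(1/4)*y/2) + C2*exp(sqrt(2)*3^(1/4)*y/2) + C3*sin(sqrt(2)*3^(1/4)*y/2) + C4*cos(sqrt(2)*3^(1/4)*y/2)


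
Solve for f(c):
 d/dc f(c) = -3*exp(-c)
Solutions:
 f(c) = C1 + 3*exp(-c)


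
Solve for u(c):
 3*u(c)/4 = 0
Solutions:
 u(c) = 0


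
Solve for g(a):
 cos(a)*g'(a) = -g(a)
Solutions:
 g(a) = C1*sqrt(sin(a) - 1)/sqrt(sin(a) + 1)


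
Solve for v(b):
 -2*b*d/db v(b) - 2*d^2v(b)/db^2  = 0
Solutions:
 v(b) = C1 + C2*erf(sqrt(2)*b/2)


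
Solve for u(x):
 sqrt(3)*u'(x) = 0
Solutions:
 u(x) = C1


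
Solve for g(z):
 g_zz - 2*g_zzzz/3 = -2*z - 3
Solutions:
 g(z) = C1 + C2*z + C3*exp(-sqrt(6)*z/2) + C4*exp(sqrt(6)*z/2) - z^3/3 - 3*z^2/2


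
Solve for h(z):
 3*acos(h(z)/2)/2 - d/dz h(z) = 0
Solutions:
 Integral(1/acos(_y/2), (_y, h(z))) = C1 + 3*z/2


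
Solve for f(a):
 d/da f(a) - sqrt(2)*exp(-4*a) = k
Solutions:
 f(a) = C1 + a*k - sqrt(2)*exp(-4*a)/4


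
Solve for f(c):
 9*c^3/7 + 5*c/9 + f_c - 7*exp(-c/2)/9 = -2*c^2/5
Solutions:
 f(c) = C1 - 9*c^4/28 - 2*c^3/15 - 5*c^2/18 - 14*exp(-c/2)/9


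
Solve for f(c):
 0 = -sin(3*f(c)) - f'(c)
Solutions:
 f(c) = -acos((-C1 - exp(6*c))/(C1 - exp(6*c)))/3 + 2*pi/3
 f(c) = acos((-C1 - exp(6*c))/(C1 - exp(6*c)))/3


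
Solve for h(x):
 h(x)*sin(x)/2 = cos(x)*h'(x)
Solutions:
 h(x) = C1/sqrt(cos(x))


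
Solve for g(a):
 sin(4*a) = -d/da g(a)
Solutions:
 g(a) = C1 + cos(4*a)/4


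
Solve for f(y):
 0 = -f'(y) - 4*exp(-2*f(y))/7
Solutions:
 f(y) = log(-sqrt(C1 - 56*y)) - log(7)
 f(y) = log(C1 - 56*y)/2 - log(7)


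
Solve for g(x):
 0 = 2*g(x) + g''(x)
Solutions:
 g(x) = C1*sin(sqrt(2)*x) + C2*cos(sqrt(2)*x)


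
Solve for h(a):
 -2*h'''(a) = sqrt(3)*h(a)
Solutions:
 h(a) = C3*exp(-2^(2/3)*3^(1/6)*a/2) + (C1*sin(6^(2/3)*a/4) + C2*cos(6^(2/3)*a/4))*exp(2^(2/3)*3^(1/6)*a/4)


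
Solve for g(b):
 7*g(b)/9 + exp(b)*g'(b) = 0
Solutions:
 g(b) = C1*exp(7*exp(-b)/9)


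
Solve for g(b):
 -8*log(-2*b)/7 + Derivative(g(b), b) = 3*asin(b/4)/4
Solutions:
 g(b) = C1 + 8*b*log(-b)/7 + 3*b*asin(b/4)/4 - 8*b/7 + 8*b*log(2)/7 + 3*sqrt(16 - b^2)/4


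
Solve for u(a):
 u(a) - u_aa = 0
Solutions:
 u(a) = C1*exp(-a) + C2*exp(a)


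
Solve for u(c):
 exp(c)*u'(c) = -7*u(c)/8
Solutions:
 u(c) = C1*exp(7*exp(-c)/8)


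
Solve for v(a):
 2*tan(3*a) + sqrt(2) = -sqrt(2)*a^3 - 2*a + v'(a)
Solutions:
 v(a) = C1 + sqrt(2)*a^4/4 + a^2 + sqrt(2)*a - 2*log(cos(3*a))/3


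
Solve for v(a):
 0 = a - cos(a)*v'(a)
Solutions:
 v(a) = C1 + Integral(a/cos(a), a)


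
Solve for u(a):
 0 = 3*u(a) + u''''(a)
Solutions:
 u(a) = (C1*sin(sqrt(2)*3^(1/4)*a/2) + C2*cos(sqrt(2)*3^(1/4)*a/2))*exp(-sqrt(2)*3^(1/4)*a/2) + (C3*sin(sqrt(2)*3^(1/4)*a/2) + C4*cos(sqrt(2)*3^(1/4)*a/2))*exp(sqrt(2)*3^(1/4)*a/2)


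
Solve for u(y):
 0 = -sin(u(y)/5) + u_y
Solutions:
 -y + 5*log(cos(u(y)/5) - 1)/2 - 5*log(cos(u(y)/5) + 1)/2 = C1


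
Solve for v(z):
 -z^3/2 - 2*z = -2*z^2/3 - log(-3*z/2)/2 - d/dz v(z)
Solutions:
 v(z) = C1 + z^4/8 - 2*z^3/9 + z^2 - z*log(-z)/2 + z*(-log(3) + 1/2 + log(6)/2)


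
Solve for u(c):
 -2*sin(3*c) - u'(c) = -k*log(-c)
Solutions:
 u(c) = C1 + c*k*(log(-c) - 1) + 2*cos(3*c)/3


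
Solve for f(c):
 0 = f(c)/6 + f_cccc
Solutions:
 f(c) = (C1*sin(2^(1/4)*3^(3/4)*c/6) + C2*cos(2^(1/4)*3^(3/4)*c/6))*exp(-2^(1/4)*3^(3/4)*c/6) + (C3*sin(2^(1/4)*3^(3/4)*c/6) + C4*cos(2^(1/4)*3^(3/4)*c/6))*exp(2^(1/4)*3^(3/4)*c/6)


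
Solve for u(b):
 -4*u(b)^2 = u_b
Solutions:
 u(b) = 1/(C1 + 4*b)


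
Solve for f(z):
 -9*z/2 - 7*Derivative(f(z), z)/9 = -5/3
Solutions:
 f(z) = C1 - 81*z^2/28 + 15*z/7


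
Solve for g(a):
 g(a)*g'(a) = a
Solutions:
 g(a) = -sqrt(C1 + a^2)
 g(a) = sqrt(C1 + a^2)


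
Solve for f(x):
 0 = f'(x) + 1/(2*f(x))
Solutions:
 f(x) = -sqrt(C1 - x)
 f(x) = sqrt(C1 - x)


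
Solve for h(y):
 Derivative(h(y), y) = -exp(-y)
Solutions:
 h(y) = C1 + exp(-y)


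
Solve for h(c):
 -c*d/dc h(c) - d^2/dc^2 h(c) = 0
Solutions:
 h(c) = C1 + C2*erf(sqrt(2)*c/2)


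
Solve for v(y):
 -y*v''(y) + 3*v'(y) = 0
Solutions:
 v(y) = C1 + C2*y^4


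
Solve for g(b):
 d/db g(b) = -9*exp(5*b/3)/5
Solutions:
 g(b) = C1 - 27*exp(5*b/3)/25


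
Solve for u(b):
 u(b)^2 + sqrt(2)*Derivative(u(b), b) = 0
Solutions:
 u(b) = 2/(C1 + sqrt(2)*b)


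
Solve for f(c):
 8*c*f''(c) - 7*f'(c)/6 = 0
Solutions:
 f(c) = C1 + C2*c^(55/48)


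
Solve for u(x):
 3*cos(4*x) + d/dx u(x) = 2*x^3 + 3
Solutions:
 u(x) = C1 + x^4/2 + 3*x - 3*sin(4*x)/4


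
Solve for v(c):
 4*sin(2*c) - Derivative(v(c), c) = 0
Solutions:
 v(c) = C1 - 2*cos(2*c)


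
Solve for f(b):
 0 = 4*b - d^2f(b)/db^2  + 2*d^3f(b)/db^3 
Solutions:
 f(b) = C1 + C2*b + C3*exp(b/2) + 2*b^3/3 + 4*b^2


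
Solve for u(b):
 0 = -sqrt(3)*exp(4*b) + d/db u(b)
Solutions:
 u(b) = C1 + sqrt(3)*exp(4*b)/4


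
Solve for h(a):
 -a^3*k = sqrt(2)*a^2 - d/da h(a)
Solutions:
 h(a) = C1 + a^4*k/4 + sqrt(2)*a^3/3


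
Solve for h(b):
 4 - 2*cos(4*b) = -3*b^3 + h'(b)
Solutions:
 h(b) = C1 + 3*b^4/4 + 4*b - sin(4*b)/2


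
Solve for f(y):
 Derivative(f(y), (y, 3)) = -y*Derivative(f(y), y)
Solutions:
 f(y) = C1 + Integral(C2*airyai(-y) + C3*airybi(-y), y)


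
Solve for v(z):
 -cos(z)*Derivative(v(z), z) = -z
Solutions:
 v(z) = C1 + Integral(z/cos(z), z)


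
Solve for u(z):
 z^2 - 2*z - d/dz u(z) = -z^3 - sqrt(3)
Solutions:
 u(z) = C1 + z^4/4 + z^3/3 - z^2 + sqrt(3)*z


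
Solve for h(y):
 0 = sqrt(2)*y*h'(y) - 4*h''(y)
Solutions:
 h(y) = C1 + C2*erfi(2^(3/4)*y/4)


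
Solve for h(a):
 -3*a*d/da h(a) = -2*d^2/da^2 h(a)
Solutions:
 h(a) = C1 + C2*erfi(sqrt(3)*a/2)


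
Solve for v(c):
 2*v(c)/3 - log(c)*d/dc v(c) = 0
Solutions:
 v(c) = C1*exp(2*li(c)/3)


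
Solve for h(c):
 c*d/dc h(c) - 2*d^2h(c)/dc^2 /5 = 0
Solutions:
 h(c) = C1 + C2*erfi(sqrt(5)*c/2)


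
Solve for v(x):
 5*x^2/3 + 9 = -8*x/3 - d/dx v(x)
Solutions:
 v(x) = C1 - 5*x^3/9 - 4*x^2/3 - 9*x


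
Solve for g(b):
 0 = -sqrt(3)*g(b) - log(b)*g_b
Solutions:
 g(b) = C1*exp(-sqrt(3)*li(b))


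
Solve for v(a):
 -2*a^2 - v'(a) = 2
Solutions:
 v(a) = C1 - 2*a^3/3 - 2*a


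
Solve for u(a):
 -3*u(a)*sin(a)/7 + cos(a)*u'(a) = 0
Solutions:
 u(a) = C1/cos(a)^(3/7)


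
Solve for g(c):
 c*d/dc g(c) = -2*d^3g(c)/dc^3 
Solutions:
 g(c) = C1 + Integral(C2*airyai(-2^(2/3)*c/2) + C3*airybi(-2^(2/3)*c/2), c)


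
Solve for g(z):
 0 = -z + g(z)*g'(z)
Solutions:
 g(z) = -sqrt(C1 + z^2)
 g(z) = sqrt(C1 + z^2)


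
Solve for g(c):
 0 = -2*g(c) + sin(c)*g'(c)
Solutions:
 g(c) = C1*(cos(c) - 1)/(cos(c) + 1)


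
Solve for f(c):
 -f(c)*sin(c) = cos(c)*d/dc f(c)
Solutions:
 f(c) = C1*cos(c)


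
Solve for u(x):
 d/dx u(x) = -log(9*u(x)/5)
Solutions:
 Integral(1/(log(_y) - log(5) + 2*log(3)), (_y, u(x))) = C1 - x


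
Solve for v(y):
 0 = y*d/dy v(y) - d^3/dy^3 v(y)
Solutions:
 v(y) = C1 + Integral(C2*airyai(y) + C3*airybi(y), y)


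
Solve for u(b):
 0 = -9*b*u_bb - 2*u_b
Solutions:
 u(b) = C1 + C2*b^(7/9)


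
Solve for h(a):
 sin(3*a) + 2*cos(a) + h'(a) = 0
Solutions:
 h(a) = C1 - 2*sin(a) + cos(3*a)/3


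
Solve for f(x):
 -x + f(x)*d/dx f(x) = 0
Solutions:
 f(x) = -sqrt(C1 + x^2)
 f(x) = sqrt(C1 + x^2)


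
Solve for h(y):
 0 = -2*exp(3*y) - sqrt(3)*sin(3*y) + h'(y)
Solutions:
 h(y) = C1 + 2*exp(3*y)/3 - sqrt(3)*cos(3*y)/3


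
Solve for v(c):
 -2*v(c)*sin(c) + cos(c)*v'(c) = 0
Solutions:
 v(c) = C1/cos(c)^2


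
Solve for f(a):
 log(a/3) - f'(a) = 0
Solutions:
 f(a) = C1 + a*log(a) - a*log(3) - a


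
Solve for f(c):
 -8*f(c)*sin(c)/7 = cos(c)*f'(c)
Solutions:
 f(c) = C1*cos(c)^(8/7)


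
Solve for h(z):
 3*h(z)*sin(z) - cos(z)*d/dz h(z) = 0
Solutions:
 h(z) = C1/cos(z)^3


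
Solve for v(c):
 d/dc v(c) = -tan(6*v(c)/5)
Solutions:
 v(c) = -5*asin(C1*exp(-6*c/5))/6 + 5*pi/6
 v(c) = 5*asin(C1*exp(-6*c/5))/6


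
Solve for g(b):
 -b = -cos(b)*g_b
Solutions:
 g(b) = C1 + Integral(b/cos(b), b)


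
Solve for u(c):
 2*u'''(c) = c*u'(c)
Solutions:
 u(c) = C1 + Integral(C2*airyai(2^(2/3)*c/2) + C3*airybi(2^(2/3)*c/2), c)


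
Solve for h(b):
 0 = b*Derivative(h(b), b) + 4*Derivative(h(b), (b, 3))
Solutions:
 h(b) = C1 + Integral(C2*airyai(-2^(1/3)*b/2) + C3*airybi(-2^(1/3)*b/2), b)


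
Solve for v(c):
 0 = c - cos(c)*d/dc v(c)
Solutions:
 v(c) = C1 + Integral(c/cos(c), c)


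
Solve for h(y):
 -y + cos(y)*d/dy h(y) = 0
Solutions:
 h(y) = C1 + Integral(y/cos(y), y)


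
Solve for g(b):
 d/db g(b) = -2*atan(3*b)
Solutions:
 g(b) = C1 - 2*b*atan(3*b) + log(9*b^2 + 1)/3


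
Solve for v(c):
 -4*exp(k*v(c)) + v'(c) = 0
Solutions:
 v(c) = Piecewise((log(-1/(C1*k + 4*c*k))/k, Ne(k, 0)), (nan, True))
 v(c) = Piecewise((C1 + 4*c, Eq(k, 0)), (nan, True))


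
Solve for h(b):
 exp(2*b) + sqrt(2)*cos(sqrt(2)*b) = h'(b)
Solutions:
 h(b) = C1 + exp(2*b)/2 + sin(sqrt(2)*b)


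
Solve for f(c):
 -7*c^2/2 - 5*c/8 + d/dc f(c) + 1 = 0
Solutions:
 f(c) = C1 + 7*c^3/6 + 5*c^2/16 - c


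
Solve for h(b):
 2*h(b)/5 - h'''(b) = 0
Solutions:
 h(b) = C3*exp(2^(1/3)*5^(2/3)*b/5) + (C1*sin(2^(1/3)*sqrt(3)*5^(2/3)*b/10) + C2*cos(2^(1/3)*sqrt(3)*5^(2/3)*b/10))*exp(-2^(1/3)*5^(2/3)*b/10)


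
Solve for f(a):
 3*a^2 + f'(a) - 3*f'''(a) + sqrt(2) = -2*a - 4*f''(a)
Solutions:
 f(a) = C1 + C2*exp(a*(2 - sqrt(7))/3) + C3*exp(a*(2 + sqrt(7))/3) - a^3 + 11*a^2 - 106*a - sqrt(2)*a


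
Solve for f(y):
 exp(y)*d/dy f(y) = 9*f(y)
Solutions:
 f(y) = C1*exp(-9*exp(-y))


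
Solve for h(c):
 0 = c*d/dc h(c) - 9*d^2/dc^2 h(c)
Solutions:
 h(c) = C1 + C2*erfi(sqrt(2)*c/6)


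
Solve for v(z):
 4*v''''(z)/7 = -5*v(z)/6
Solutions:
 v(z) = (C1*sin(2^(3/4)*945^(1/4)*z/12) + C2*cos(2^(3/4)*945^(1/4)*z/12))*exp(-2^(3/4)*945^(1/4)*z/12) + (C3*sin(2^(3/4)*945^(1/4)*z/12) + C4*cos(2^(3/4)*945^(1/4)*z/12))*exp(2^(3/4)*945^(1/4)*z/12)


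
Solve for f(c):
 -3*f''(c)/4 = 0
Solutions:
 f(c) = C1 + C2*c


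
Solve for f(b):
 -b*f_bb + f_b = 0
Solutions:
 f(b) = C1 + C2*b^2


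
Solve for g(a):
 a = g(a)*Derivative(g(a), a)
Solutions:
 g(a) = -sqrt(C1 + a^2)
 g(a) = sqrt(C1 + a^2)


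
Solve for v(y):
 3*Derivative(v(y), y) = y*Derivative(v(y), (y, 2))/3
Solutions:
 v(y) = C1 + C2*y^10


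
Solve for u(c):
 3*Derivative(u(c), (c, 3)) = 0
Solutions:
 u(c) = C1 + C2*c + C3*c^2


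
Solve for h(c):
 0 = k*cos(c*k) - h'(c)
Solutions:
 h(c) = C1 + sin(c*k)


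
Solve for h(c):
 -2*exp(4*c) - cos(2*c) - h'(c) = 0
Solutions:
 h(c) = C1 - exp(4*c)/2 - sin(2*c)/2


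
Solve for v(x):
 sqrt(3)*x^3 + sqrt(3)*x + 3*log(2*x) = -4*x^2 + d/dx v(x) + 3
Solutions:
 v(x) = C1 + sqrt(3)*x^4/4 + 4*x^3/3 + sqrt(3)*x^2/2 + 3*x*log(x) - 6*x + x*log(8)


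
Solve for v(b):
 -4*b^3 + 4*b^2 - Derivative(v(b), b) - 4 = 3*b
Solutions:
 v(b) = C1 - b^4 + 4*b^3/3 - 3*b^2/2 - 4*b


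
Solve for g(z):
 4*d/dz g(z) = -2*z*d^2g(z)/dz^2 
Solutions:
 g(z) = C1 + C2/z


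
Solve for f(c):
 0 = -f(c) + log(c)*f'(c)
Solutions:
 f(c) = C1*exp(li(c))


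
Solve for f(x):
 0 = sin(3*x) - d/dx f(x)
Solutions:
 f(x) = C1 - cos(3*x)/3


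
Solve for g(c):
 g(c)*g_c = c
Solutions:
 g(c) = -sqrt(C1 + c^2)
 g(c) = sqrt(C1 + c^2)


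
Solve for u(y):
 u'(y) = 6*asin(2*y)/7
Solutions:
 u(y) = C1 + 6*y*asin(2*y)/7 + 3*sqrt(1 - 4*y^2)/7


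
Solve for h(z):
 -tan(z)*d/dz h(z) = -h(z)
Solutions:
 h(z) = C1*sin(z)


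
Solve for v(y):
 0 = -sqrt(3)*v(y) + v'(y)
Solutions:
 v(y) = C1*exp(sqrt(3)*y)


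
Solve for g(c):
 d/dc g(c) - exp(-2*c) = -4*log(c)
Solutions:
 g(c) = C1 - 4*c*log(c) + 4*c - exp(-2*c)/2


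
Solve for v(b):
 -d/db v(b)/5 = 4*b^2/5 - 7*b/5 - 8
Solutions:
 v(b) = C1 - 4*b^3/3 + 7*b^2/2 + 40*b


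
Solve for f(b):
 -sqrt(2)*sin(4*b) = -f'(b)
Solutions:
 f(b) = C1 - sqrt(2)*cos(4*b)/4


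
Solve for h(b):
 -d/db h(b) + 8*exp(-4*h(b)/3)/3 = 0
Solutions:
 h(b) = 3*log(-I*(C1 + 32*b/9)^(1/4))
 h(b) = 3*log(I*(C1 + 32*b/9)^(1/4))
 h(b) = 3*log(-(C1 + 32*b/9)^(1/4))
 h(b) = 3*log(C1 + 32*b/9)/4


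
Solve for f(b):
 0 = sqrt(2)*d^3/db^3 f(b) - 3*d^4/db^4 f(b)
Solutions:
 f(b) = C1 + C2*b + C3*b^2 + C4*exp(sqrt(2)*b/3)


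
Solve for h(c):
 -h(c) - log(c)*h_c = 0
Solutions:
 h(c) = C1*exp(-li(c))


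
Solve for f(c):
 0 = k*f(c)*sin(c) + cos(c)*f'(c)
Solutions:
 f(c) = C1*exp(k*log(cos(c)))


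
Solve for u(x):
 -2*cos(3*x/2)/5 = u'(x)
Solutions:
 u(x) = C1 - 4*sin(3*x/2)/15


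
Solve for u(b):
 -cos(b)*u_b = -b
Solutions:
 u(b) = C1 + Integral(b/cos(b), b)


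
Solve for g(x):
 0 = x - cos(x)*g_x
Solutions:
 g(x) = C1 + Integral(x/cos(x), x)


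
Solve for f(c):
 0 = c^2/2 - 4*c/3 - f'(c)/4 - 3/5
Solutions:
 f(c) = C1 + 2*c^3/3 - 8*c^2/3 - 12*c/5


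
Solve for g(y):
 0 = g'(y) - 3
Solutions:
 g(y) = C1 + 3*y


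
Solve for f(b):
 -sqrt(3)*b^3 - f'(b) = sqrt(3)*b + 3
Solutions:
 f(b) = C1 - sqrt(3)*b^4/4 - sqrt(3)*b^2/2 - 3*b


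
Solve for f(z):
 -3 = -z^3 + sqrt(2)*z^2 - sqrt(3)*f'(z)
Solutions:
 f(z) = C1 - sqrt(3)*z^4/12 + sqrt(6)*z^3/9 + sqrt(3)*z


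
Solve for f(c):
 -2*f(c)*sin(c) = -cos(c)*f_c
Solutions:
 f(c) = C1/cos(c)^2


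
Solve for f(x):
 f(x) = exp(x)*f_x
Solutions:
 f(x) = C1*exp(-exp(-x))


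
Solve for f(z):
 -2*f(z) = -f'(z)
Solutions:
 f(z) = C1*exp(2*z)


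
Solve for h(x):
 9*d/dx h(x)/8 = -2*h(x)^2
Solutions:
 h(x) = 9/(C1 + 16*x)


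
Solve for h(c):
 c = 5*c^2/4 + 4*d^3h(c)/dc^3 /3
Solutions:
 h(c) = C1 + C2*c + C3*c^2 - c^5/64 + c^4/32


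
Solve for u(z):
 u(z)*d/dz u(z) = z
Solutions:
 u(z) = -sqrt(C1 + z^2)
 u(z) = sqrt(C1 + z^2)


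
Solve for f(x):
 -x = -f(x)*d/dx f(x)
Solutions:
 f(x) = -sqrt(C1 + x^2)
 f(x) = sqrt(C1 + x^2)


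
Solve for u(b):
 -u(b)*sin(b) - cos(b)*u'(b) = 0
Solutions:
 u(b) = C1*cos(b)


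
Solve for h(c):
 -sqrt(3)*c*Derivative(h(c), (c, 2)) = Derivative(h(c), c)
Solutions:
 h(c) = C1 + C2*c^(1 - sqrt(3)/3)


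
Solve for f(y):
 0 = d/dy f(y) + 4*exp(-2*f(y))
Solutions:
 f(y) = log(-sqrt(C1 - 8*y))
 f(y) = log(C1 - 8*y)/2


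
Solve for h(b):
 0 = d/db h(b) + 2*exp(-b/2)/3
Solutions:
 h(b) = C1 + 4*exp(-b/2)/3


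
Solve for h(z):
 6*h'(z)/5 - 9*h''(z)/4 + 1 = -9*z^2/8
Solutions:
 h(z) = C1 + C2*exp(8*z/15) - 5*z^3/16 - 225*z^2/128 - 11405*z/1536


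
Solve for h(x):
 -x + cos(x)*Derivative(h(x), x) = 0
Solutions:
 h(x) = C1 + Integral(x/cos(x), x)


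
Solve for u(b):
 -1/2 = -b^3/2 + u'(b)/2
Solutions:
 u(b) = C1 + b^4/4 - b


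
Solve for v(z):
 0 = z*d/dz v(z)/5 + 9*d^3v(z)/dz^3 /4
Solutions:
 v(z) = C1 + Integral(C2*airyai(-2^(2/3)*75^(1/3)*z/15) + C3*airybi(-2^(2/3)*75^(1/3)*z/15), z)


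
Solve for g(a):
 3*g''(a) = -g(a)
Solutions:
 g(a) = C1*sin(sqrt(3)*a/3) + C2*cos(sqrt(3)*a/3)


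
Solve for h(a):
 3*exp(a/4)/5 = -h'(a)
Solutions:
 h(a) = C1 - 12*exp(a/4)/5


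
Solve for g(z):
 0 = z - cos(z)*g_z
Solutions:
 g(z) = C1 + Integral(z/cos(z), z)


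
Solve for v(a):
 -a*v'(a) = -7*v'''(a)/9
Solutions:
 v(a) = C1 + Integral(C2*airyai(21^(2/3)*a/7) + C3*airybi(21^(2/3)*a/7), a)


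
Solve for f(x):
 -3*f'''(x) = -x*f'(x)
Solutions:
 f(x) = C1 + Integral(C2*airyai(3^(2/3)*x/3) + C3*airybi(3^(2/3)*x/3), x)


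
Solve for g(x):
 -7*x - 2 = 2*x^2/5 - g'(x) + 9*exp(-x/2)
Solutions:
 g(x) = C1 + 2*x^3/15 + 7*x^2/2 + 2*x - 18*exp(-x/2)


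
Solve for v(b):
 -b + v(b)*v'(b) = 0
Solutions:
 v(b) = -sqrt(C1 + b^2)
 v(b) = sqrt(C1 + b^2)


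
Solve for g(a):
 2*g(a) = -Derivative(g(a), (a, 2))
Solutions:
 g(a) = C1*sin(sqrt(2)*a) + C2*cos(sqrt(2)*a)


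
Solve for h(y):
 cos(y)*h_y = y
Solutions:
 h(y) = C1 + Integral(y/cos(y), y)


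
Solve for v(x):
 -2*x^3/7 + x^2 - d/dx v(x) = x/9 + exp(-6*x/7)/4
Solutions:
 v(x) = C1 - x^4/14 + x^3/3 - x^2/18 + 7*exp(-6*x/7)/24


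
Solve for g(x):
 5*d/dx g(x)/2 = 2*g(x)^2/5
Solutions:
 g(x) = -25/(C1 + 4*x)


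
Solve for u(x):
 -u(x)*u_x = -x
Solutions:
 u(x) = -sqrt(C1 + x^2)
 u(x) = sqrt(C1 + x^2)


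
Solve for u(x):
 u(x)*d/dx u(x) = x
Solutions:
 u(x) = -sqrt(C1 + x^2)
 u(x) = sqrt(C1 + x^2)


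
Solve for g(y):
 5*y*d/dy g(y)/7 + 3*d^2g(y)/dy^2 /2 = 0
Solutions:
 g(y) = C1 + C2*erf(sqrt(105)*y/21)


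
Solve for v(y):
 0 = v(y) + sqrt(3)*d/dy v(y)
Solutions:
 v(y) = C1*exp(-sqrt(3)*y/3)


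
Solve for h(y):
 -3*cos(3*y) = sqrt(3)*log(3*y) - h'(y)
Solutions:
 h(y) = C1 + sqrt(3)*y*(log(y) - 1) + sqrt(3)*y*log(3) + sin(3*y)


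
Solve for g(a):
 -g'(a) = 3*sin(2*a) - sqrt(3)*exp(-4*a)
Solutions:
 g(a) = C1 + 3*cos(2*a)/2 - sqrt(3)*exp(-4*a)/4


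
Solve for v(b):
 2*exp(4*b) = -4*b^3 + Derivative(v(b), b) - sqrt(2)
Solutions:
 v(b) = C1 + b^4 + sqrt(2)*b + exp(4*b)/2


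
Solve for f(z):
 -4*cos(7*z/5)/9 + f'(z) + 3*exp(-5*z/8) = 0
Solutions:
 f(z) = C1 + 20*sin(7*z/5)/63 + 24*exp(-5*z/8)/5


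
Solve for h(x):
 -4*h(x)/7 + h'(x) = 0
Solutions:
 h(x) = C1*exp(4*x/7)


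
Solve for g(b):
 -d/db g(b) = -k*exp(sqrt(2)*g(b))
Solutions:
 g(b) = sqrt(2)*(2*log(-1/(C1 + b*k)) - log(2))/4


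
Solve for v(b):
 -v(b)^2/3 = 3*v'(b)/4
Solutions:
 v(b) = 9/(C1 + 4*b)


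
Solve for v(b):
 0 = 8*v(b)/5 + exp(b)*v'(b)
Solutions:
 v(b) = C1*exp(8*exp(-b)/5)


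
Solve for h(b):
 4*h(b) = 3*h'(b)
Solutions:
 h(b) = C1*exp(4*b/3)


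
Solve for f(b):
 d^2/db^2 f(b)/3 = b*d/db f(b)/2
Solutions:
 f(b) = C1 + C2*erfi(sqrt(3)*b/2)


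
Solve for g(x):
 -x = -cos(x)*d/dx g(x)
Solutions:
 g(x) = C1 + Integral(x/cos(x), x)


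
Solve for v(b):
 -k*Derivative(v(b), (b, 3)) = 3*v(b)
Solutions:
 v(b) = C1*exp(3^(1/3)*b*(-1/k)^(1/3)) + C2*exp(b*(-1/k)^(1/3)*(-3^(1/3) + 3^(5/6)*I)/2) + C3*exp(-b*(-1/k)^(1/3)*(3^(1/3) + 3^(5/6)*I)/2)


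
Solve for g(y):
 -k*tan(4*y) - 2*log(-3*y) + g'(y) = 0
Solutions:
 g(y) = C1 - k*log(cos(4*y))/4 + 2*y*log(-y) - 2*y + 2*y*log(3)


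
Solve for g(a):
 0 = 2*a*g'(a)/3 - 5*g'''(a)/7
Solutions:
 g(a) = C1 + Integral(C2*airyai(14^(1/3)*15^(2/3)*a/15) + C3*airybi(14^(1/3)*15^(2/3)*a/15), a)


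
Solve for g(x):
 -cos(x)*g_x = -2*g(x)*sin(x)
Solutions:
 g(x) = C1/cos(x)^2


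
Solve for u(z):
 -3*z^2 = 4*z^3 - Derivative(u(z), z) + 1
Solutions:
 u(z) = C1 + z^4 + z^3 + z


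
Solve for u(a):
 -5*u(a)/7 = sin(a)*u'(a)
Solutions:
 u(a) = C1*(cos(a) + 1)^(5/14)/(cos(a) - 1)^(5/14)


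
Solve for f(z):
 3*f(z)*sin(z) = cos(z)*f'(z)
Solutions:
 f(z) = C1/cos(z)^3


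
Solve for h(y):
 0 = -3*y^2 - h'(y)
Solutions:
 h(y) = C1 - y^3


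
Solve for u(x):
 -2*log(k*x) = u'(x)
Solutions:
 u(x) = C1 - 2*x*log(k*x) + 2*x


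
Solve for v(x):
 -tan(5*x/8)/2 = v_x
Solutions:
 v(x) = C1 + 4*log(cos(5*x/8))/5


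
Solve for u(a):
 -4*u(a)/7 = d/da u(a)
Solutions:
 u(a) = C1*exp(-4*a/7)


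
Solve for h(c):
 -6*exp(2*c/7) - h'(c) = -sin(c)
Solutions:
 h(c) = C1 - 21*exp(2*c/7) - cos(c)


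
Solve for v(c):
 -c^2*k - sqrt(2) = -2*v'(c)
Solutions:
 v(c) = C1 + c^3*k/6 + sqrt(2)*c/2


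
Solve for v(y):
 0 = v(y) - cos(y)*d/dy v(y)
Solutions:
 v(y) = C1*sqrt(sin(y) + 1)/sqrt(sin(y) - 1)


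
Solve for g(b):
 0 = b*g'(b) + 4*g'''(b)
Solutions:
 g(b) = C1 + Integral(C2*airyai(-2^(1/3)*b/2) + C3*airybi(-2^(1/3)*b/2), b)


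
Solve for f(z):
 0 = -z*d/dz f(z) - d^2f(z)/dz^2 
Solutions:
 f(z) = C1 + C2*erf(sqrt(2)*z/2)


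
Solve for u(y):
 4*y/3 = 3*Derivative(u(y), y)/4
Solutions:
 u(y) = C1 + 8*y^2/9


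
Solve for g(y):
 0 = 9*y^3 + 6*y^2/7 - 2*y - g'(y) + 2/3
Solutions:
 g(y) = C1 + 9*y^4/4 + 2*y^3/7 - y^2 + 2*y/3


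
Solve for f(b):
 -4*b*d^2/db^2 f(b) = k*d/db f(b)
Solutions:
 f(b) = C1 + b^(1 - re(k)/4)*(C2*sin(log(b)*Abs(im(k))/4) + C3*cos(log(b)*im(k)/4))


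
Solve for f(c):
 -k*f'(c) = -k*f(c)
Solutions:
 f(c) = C1*exp(c)


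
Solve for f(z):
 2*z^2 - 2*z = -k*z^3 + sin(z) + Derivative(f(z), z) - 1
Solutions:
 f(z) = C1 + k*z^4/4 + 2*z^3/3 - z^2 + z + cos(z)


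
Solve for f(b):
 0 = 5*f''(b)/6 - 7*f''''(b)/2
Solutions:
 f(b) = C1 + C2*b + C3*exp(-sqrt(105)*b/21) + C4*exp(sqrt(105)*b/21)


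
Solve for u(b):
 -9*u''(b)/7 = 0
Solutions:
 u(b) = C1 + C2*b


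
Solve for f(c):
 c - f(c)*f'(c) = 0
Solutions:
 f(c) = -sqrt(C1 + c^2)
 f(c) = sqrt(C1 + c^2)


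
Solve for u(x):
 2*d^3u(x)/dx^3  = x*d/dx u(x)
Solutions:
 u(x) = C1 + Integral(C2*airyai(2^(2/3)*x/2) + C3*airybi(2^(2/3)*x/2), x)


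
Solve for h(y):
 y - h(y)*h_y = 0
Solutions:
 h(y) = -sqrt(C1 + y^2)
 h(y) = sqrt(C1 + y^2)


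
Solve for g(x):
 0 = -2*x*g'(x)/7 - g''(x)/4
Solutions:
 g(x) = C1 + C2*erf(2*sqrt(7)*x/7)


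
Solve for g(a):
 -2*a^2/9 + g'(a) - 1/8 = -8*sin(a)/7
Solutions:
 g(a) = C1 + 2*a^3/27 + a/8 + 8*cos(a)/7


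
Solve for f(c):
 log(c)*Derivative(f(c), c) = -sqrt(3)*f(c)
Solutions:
 f(c) = C1*exp(-sqrt(3)*li(c))


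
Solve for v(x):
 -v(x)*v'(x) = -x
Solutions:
 v(x) = -sqrt(C1 + x^2)
 v(x) = sqrt(C1 + x^2)


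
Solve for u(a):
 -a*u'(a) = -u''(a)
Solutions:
 u(a) = C1 + C2*erfi(sqrt(2)*a/2)


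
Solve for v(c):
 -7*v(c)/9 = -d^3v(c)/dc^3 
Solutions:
 v(c) = C3*exp(21^(1/3)*c/3) + (C1*sin(3^(5/6)*7^(1/3)*c/6) + C2*cos(3^(5/6)*7^(1/3)*c/6))*exp(-21^(1/3)*c/6)


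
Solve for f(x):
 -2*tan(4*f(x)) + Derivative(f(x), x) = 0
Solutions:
 f(x) = -asin(C1*exp(8*x))/4 + pi/4
 f(x) = asin(C1*exp(8*x))/4


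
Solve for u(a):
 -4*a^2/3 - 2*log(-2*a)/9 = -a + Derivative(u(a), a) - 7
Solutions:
 u(a) = C1 - 4*a^3/9 + a^2/2 - 2*a*log(-a)/9 + a*(65 - 2*log(2))/9


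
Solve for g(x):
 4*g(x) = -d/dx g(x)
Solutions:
 g(x) = C1*exp(-4*x)


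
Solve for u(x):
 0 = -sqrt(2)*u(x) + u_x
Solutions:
 u(x) = C1*exp(sqrt(2)*x)


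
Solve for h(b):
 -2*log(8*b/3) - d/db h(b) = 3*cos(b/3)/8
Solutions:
 h(b) = C1 - 2*b*log(b) - 6*b*log(2) + 2*b + 2*b*log(3) - 9*sin(b/3)/8


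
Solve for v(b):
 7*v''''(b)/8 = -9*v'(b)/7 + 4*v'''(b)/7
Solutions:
 v(b) = C1 + C2*exp(b*(512*2^(1/3)/(441*sqrt(1701177) + 575251)^(1/3) + 64 + 2^(2/3)*(441*sqrt(1701177) + 575251)^(1/3))/294)*sin(2^(1/3)*sqrt(3)*b*(-2^(1/3)*(441*sqrt(1701177) + 575251)^(1/3) + 512/(441*sqrt(1701177) + 575251)^(1/3))/294) + C3*exp(b*(512*2^(1/3)/(441*sqrt(1701177) + 575251)^(1/3) + 64 + 2^(2/3)*(441*sqrt(1701177) + 575251)^(1/3))/294)*cos(2^(1/3)*sqrt(3)*b*(-2^(1/3)*(441*sqrt(1701177) + 575251)^(1/3) + 512/(441*sqrt(1701177) + 575251)^(1/3))/294) + C4*exp(b*(-2^(2/3)*(441*sqrt(1701177) + 575251)^(1/3) - 512*2^(1/3)/(441*sqrt(1701177) + 575251)^(1/3) + 32)/147)


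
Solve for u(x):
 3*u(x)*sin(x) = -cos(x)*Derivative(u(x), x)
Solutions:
 u(x) = C1*cos(x)^3


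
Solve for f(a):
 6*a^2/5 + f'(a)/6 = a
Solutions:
 f(a) = C1 - 12*a^3/5 + 3*a^2


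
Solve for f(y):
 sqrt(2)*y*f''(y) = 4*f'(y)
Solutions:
 f(y) = C1 + C2*y^(1 + 2*sqrt(2))


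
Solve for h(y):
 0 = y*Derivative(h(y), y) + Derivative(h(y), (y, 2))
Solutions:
 h(y) = C1 + C2*erf(sqrt(2)*y/2)


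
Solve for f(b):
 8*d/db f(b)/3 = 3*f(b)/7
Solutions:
 f(b) = C1*exp(9*b/56)


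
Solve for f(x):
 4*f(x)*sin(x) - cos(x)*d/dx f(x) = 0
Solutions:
 f(x) = C1/cos(x)^4


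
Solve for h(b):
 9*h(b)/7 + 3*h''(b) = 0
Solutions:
 h(b) = C1*sin(sqrt(21)*b/7) + C2*cos(sqrt(21)*b/7)


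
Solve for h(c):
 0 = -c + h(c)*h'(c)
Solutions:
 h(c) = -sqrt(C1 + c^2)
 h(c) = sqrt(C1 + c^2)


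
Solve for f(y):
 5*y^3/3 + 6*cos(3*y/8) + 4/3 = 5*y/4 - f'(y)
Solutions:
 f(y) = C1 - 5*y^4/12 + 5*y^2/8 - 4*y/3 - 16*sin(3*y/8)


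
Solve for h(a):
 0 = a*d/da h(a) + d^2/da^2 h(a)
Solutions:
 h(a) = C1 + C2*erf(sqrt(2)*a/2)


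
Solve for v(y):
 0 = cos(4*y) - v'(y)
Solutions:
 v(y) = C1 + sin(4*y)/4


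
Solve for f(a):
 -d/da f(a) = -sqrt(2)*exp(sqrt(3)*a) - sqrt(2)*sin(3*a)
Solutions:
 f(a) = C1 + sqrt(6)*exp(sqrt(3)*a)/3 - sqrt(2)*cos(3*a)/3


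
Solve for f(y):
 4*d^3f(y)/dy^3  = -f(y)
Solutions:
 f(y) = C3*exp(-2^(1/3)*y/2) + (C1*sin(2^(1/3)*sqrt(3)*y/4) + C2*cos(2^(1/3)*sqrt(3)*y/4))*exp(2^(1/3)*y/4)


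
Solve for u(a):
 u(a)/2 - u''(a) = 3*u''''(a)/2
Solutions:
 u(a) = C1*exp(-sqrt(3)*a/3) + C2*exp(sqrt(3)*a/3) + C3*sin(a) + C4*cos(a)


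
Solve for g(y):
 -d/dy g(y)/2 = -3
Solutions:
 g(y) = C1 + 6*y


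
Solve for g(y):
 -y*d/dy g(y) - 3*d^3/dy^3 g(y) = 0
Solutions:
 g(y) = C1 + Integral(C2*airyai(-3^(2/3)*y/3) + C3*airybi(-3^(2/3)*y/3), y)


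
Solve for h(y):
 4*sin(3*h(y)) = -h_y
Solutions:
 h(y) = -acos((-C1 - exp(24*y))/(C1 - exp(24*y)))/3 + 2*pi/3
 h(y) = acos((-C1 - exp(24*y))/(C1 - exp(24*y)))/3


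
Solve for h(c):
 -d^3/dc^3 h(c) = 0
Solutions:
 h(c) = C1 + C2*c + C3*c^2


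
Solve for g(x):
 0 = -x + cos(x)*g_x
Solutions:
 g(x) = C1 + Integral(x/cos(x), x)


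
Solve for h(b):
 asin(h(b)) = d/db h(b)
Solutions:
 Integral(1/asin(_y), (_y, h(b))) = C1 + b


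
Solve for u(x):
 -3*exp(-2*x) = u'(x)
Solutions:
 u(x) = C1 + 3*exp(-2*x)/2


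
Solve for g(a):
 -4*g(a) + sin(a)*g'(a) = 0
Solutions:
 g(a) = C1*(cos(a)^2 - 2*cos(a) + 1)/(cos(a)^2 + 2*cos(a) + 1)


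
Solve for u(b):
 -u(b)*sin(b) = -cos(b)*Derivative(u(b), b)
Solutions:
 u(b) = C1/cos(b)


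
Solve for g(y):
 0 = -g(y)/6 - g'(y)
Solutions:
 g(y) = C1*exp(-y/6)


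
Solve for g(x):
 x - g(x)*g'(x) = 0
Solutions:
 g(x) = -sqrt(C1 + x^2)
 g(x) = sqrt(C1 + x^2)


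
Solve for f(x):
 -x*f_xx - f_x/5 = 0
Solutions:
 f(x) = C1 + C2*x^(4/5)


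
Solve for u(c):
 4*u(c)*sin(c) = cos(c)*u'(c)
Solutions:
 u(c) = C1/cos(c)^4


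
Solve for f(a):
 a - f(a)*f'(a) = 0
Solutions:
 f(a) = -sqrt(C1 + a^2)
 f(a) = sqrt(C1 + a^2)


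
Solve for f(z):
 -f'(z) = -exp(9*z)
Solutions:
 f(z) = C1 + exp(9*z)/9


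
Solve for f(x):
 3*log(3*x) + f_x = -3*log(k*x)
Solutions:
 f(x) = C1 + 3*x*(-log(k) - log(3) + 2) - 6*x*log(x)


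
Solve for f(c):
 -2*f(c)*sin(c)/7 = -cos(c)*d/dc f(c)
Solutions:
 f(c) = C1/cos(c)^(2/7)


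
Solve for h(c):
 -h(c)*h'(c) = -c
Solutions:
 h(c) = -sqrt(C1 + c^2)
 h(c) = sqrt(C1 + c^2)


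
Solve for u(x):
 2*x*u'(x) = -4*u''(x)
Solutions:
 u(x) = C1 + C2*erf(x/2)


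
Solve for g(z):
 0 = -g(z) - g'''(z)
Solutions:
 g(z) = C3*exp(-z) + (C1*sin(sqrt(3)*z/2) + C2*cos(sqrt(3)*z/2))*exp(z/2)


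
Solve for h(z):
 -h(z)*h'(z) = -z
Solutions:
 h(z) = -sqrt(C1 + z^2)
 h(z) = sqrt(C1 + z^2)


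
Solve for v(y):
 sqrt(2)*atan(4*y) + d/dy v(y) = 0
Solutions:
 v(y) = C1 - sqrt(2)*(y*atan(4*y) - log(16*y^2 + 1)/8)


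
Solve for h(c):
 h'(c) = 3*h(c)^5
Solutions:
 h(c) = -(-1/(C1 + 12*c))^(1/4)
 h(c) = (-1/(C1 + 12*c))^(1/4)
 h(c) = -I*(-1/(C1 + 12*c))^(1/4)
 h(c) = I*(-1/(C1 + 12*c))^(1/4)


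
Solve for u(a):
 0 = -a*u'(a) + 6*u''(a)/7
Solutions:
 u(a) = C1 + C2*erfi(sqrt(21)*a/6)


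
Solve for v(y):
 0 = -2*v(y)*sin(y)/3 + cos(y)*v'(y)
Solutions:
 v(y) = C1/cos(y)^(2/3)


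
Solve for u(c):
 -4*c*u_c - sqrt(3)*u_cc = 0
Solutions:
 u(c) = C1 + C2*erf(sqrt(2)*3^(3/4)*c/3)


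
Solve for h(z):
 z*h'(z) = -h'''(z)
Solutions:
 h(z) = C1 + Integral(C2*airyai(-z) + C3*airybi(-z), z)


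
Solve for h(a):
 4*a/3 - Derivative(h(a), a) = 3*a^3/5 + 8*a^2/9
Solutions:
 h(a) = C1 - 3*a^4/20 - 8*a^3/27 + 2*a^2/3


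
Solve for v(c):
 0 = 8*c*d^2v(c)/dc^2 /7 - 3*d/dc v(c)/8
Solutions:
 v(c) = C1 + C2*c^(85/64)


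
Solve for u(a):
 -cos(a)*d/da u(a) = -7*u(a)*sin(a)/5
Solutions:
 u(a) = C1/cos(a)^(7/5)


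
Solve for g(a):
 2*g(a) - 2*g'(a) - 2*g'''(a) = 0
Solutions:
 g(a) = C1*exp(-a*(-2*18^(1/3)/(9 + sqrt(93))^(1/3) + 12^(1/3)*(9 + sqrt(93))^(1/3))/12)*sin(2^(1/3)*3^(1/6)*a*(6/(9 + sqrt(93))^(1/3) + 2^(1/3)*3^(2/3)*(9 + sqrt(93))^(1/3))/12) + C2*exp(-a*(-2*18^(1/3)/(9 + sqrt(93))^(1/3) + 12^(1/3)*(9 + sqrt(93))^(1/3))/12)*cos(2^(1/3)*3^(1/6)*a*(6/(9 + sqrt(93))^(1/3) + 2^(1/3)*3^(2/3)*(9 + sqrt(93))^(1/3))/12) + C3*exp(a*(-2*18^(1/3)/(9 + sqrt(93))^(1/3) + 12^(1/3)*(9 + sqrt(93))^(1/3))/6)


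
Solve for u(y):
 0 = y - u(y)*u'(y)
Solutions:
 u(y) = -sqrt(C1 + y^2)
 u(y) = sqrt(C1 + y^2)


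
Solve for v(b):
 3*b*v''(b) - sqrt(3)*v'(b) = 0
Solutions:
 v(b) = C1 + C2*b^(sqrt(3)/3 + 1)


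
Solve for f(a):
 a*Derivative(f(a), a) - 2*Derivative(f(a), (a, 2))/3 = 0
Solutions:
 f(a) = C1 + C2*erfi(sqrt(3)*a/2)


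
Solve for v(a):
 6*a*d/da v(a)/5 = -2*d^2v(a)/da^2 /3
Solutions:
 v(a) = C1 + C2*erf(3*sqrt(10)*a/10)


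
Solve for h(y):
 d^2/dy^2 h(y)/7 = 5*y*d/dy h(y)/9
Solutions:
 h(y) = C1 + C2*erfi(sqrt(70)*y/6)


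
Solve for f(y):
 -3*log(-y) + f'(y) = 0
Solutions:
 f(y) = C1 + 3*y*log(-y) - 3*y


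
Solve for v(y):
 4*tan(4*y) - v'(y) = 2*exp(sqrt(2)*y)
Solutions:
 v(y) = C1 - sqrt(2)*exp(sqrt(2)*y) - log(cos(4*y))


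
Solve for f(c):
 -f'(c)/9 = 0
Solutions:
 f(c) = C1


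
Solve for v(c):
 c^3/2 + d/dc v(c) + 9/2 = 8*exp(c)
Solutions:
 v(c) = C1 - c^4/8 - 9*c/2 + 8*exp(c)


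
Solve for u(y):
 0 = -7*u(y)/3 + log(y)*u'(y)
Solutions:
 u(y) = C1*exp(7*li(y)/3)


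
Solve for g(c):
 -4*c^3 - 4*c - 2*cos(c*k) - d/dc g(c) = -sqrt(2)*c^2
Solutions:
 g(c) = C1 - c^4 + sqrt(2)*c^3/3 - 2*c^2 - 2*sin(c*k)/k


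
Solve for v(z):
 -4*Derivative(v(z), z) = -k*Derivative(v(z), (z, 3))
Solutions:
 v(z) = C1 + C2*exp(-2*z*sqrt(1/k)) + C3*exp(2*z*sqrt(1/k))


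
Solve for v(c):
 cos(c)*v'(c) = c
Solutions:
 v(c) = C1 + Integral(c/cos(c), c)


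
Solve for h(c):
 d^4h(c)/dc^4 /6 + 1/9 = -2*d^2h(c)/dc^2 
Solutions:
 h(c) = C1 + C2*c + C3*sin(2*sqrt(3)*c) + C4*cos(2*sqrt(3)*c) - c^2/36


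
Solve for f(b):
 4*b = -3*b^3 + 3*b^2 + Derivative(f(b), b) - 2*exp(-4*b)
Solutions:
 f(b) = C1 + 3*b^4/4 - b^3 + 2*b^2 - exp(-4*b)/2


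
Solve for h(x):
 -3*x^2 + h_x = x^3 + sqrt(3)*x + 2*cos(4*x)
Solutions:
 h(x) = C1 + x^4/4 + x^3 + sqrt(3)*x^2/2 + sin(4*x)/2


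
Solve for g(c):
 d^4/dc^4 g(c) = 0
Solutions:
 g(c) = C1 + C2*c + C3*c^2 + C4*c^3


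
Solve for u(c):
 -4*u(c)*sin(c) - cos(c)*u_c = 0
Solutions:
 u(c) = C1*cos(c)^4


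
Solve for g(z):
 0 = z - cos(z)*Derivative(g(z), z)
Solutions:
 g(z) = C1 + Integral(z/cos(z), z)


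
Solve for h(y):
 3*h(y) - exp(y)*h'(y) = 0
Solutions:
 h(y) = C1*exp(-3*exp(-y))


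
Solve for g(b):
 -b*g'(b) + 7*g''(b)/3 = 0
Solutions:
 g(b) = C1 + C2*erfi(sqrt(42)*b/14)


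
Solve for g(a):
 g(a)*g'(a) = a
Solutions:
 g(a) = -sqrt(C1 + a^2)
 g(a) = sqrt(C1 + a^2)


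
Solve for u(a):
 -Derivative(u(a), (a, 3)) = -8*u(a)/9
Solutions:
 u(a) = C3*exp(2*3^(1/3)*a/3) + (C1*sin(3^(5/6)*a/3) + C2*cos(3^(5/6)*a/3))*exp(-3^(1/3)*a/3)


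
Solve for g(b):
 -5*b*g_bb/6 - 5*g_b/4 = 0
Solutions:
 g(b) = C1 + C2/sqrt(b)


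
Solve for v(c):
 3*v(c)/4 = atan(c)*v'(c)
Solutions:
 v(c) = C1*exp(3*Integral(1/atan(c), c)/4)
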